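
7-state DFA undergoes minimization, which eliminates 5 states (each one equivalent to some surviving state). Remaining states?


Original DFA: 7 states
Redundant states removed: 5
Minimized states = original - removed
= 7 - 5
= 2

2


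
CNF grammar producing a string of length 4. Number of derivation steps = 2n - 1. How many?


Chomsky Normal Form derivation:
String length n = 4
Each step either:
  - Splits a nonterminal into two (n-1 such steps)
  - Converts a nonterminal to terminal (n such steps)
Total = (n-1) + n = 2n - 1
= 2(4) - 1
= 8 - 1
= 7

7


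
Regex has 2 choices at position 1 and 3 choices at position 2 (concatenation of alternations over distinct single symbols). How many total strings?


First group: 2 alternatives
Second group: 3 alternatives
Concatenation: each choice from group 1 pairs with each from group 2
Total = 2 x 3 = 6

6


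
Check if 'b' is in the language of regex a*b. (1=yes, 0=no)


Pattern: a*b
String: 'b'
Pattern requires: zero or more 'a's followed by exactly one 'b'
Found 0 leading 'a's
Remaining: 'b'
Remaining is exactly 'b' -> match
Result: 1

1


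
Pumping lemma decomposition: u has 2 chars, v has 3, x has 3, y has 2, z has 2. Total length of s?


|s| = |u| + |v| + |x| + |y| + |z|
= 2 + 3 + 3 + 2 + 2
= 5 + 3 + 4
= 8 + 4
= 12

12


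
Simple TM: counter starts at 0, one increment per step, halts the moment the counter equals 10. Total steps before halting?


Counter starts at 0. Counting sequence:
  Step 1: counter = 1
  Step 2: counter = 2
  Step 3: counter = 3
  Step 4: counter = 4
  Step 5: counter = 5
  Step 6: counter = 6
  ...
  Step 10: counter = 10
Counter reached 10 -> halt
Total steps = 10

10


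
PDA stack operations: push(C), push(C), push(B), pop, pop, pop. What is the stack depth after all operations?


Tracing stack operations:
  push(C) -> stack = [C], depth=1
  push(C) -> stack = [C,C], depth=2
  push(B) -> stack = [C,C,B], depth=3
  pop -> removed B, stack = [C,C], depth=2
  pop -> removed C, stack = [C], depth=1
  pop -> removed C, stack = [], depth=0
Final depth = 0

0


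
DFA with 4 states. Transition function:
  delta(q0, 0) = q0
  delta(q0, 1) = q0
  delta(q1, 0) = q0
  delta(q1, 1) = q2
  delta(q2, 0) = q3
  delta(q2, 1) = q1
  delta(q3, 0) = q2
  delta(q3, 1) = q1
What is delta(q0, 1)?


Looking up transition function:
delta(q0, 1) in the table
Row: q0, Column: 1
Result: q0

q0


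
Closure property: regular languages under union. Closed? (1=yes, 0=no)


Regular languages are closed under:
- Union (DFA product construction)
- Intersection (DFA product construction)
- Complement (swap accept/reject states)
- Concatenation (NFA construction)
- Kleene star (NFA construction)
union is in this list
Therefore: closed

1


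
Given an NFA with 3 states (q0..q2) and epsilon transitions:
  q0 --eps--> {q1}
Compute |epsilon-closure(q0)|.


Starting from q0
Initialize closure = {q0}
Follow epsilon from q0 -> add q1
Final closure: {q0, q1}
Size = 2

2


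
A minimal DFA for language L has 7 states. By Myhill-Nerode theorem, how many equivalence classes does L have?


Myhill-Nerode theorem:
Number of equivalence classes = number of states in minimal DFA
Minimal DFA states = 7
Therefore equivalence classes = 7

7


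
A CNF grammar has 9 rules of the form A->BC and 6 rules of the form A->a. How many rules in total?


CNF allows two rule forms:
  A -> BC (binary): 9 rules
  A -> a (terminal): 6 rules
Total = 9 + 6 = 15

15


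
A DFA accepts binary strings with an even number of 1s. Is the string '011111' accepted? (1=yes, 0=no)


DFA has 2 states: q_even (start, accept=yes) and q_odd
Processing string '011111' character by character:
  Position 0: read '0', 1-count=0 -> q_even (no change)
  Position 1: read '1', 1-count=1 -> q_odd
  Position 2: read '1', 1-count=2 -> q_even
  Position 3: read '1', 1-count=3 -> q_odd
  Position 4: read '1', 1-count=4 -> q_even
  Position 5: read '1', 1-count=5 -> q_odd
Final state: q_odd, total 1s = 5 (odd); the DFA requires an even count -> reject

0


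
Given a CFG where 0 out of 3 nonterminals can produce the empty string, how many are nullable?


Nonterminals: {S, A, B}
A nonterminal is nullable if it can derive epsilon
Counting nullable nonterminals: 0
Total nullable = 0

0


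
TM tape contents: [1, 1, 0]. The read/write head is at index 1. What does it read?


Tape: [1, 1, 0]
Positions: 0 1 2
Values:    1 1 0
Head at position 1
tape[1] = 1

1


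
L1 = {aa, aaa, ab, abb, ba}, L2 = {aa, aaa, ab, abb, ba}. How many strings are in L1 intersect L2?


L1 = {aa, aaa, ab, abb, ba}
L2 = {aa, aaa, ab, abb, ba}
Checking each string in L1 against L2:
  'aa': in L2? Yes
  'aaa': in L2? Yes
  'ab': in L2? Yes
  'abb': in L2? Yes
  'ba': in L2? Yes
Intersection = {aa, aaa, ab, abb, ba}
|L1 ∩ L2| = 5

5


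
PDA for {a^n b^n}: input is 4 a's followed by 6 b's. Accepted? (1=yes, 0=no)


Language requires equal numbers of a's and b's
PDA pushes for each 'a', pops for each 'b'
Number of a's = 4
Number of b's = 6
4 != 6 -> Reject

0


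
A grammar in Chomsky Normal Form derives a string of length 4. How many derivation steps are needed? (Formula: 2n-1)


Chomsky Normal Form derivation:
String length n = 4
Each step either:
  - Splits a nonterminal into two (n-1 such steps)
  - Converts a nonterminal to terminal (n such steps)
Total = (n-1) + n = 2n - 1
= 2(4) - 1
= 8 - 1
= 7

7


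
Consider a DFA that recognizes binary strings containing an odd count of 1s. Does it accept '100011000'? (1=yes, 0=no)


DFA has 2 states: q_even (start, accept=no) and q_odd
Processing string '100011000' character by character:
  Position 0: read '1', 1-count=1 -> q_odd
  Position 1: read '0', 1-count=1 -> q_odd (no change)
  Position 2: read '0', 1-count=1 -> q_odd (no change)
  Position 3: read '0', 1-count=1 -> q_odd (no change)
  Position 4: read '1', 1-count=2 -> q_even
  Position 5: read '1', 1-count=3 -> q_odd
  Position 6: read '0', 1-count=3 -> q_odd (no change)
  Position 7: read '0', 1-count=3 -> q_odd (no change)
  Position 8: read '0', 1-count=3 -> q_odd (no change)
Final state: q_odd, total 1s = 3 (odd); the DFA requires an odd count -> accept

1


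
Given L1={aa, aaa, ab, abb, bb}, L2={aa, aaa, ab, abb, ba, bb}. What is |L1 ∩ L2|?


L1 = {aa, aaa, ab, abb, bb}
L2 = {aa, aaa, ab, abb, ba, bb}
Checking each string in L1 against L2:
  'aa': in L2? Yes
  'aaa': in L2? Yes
  'ab': in L2? Yes
  'abb': in L2? Yes
  'bb': in L2? Yes
Intersection = {aa, aaa, ab, abb, bb}
|L1 ∩ L2| = 5

5


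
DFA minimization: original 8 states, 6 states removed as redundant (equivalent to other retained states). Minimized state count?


Original DFA: 8 states
Redundant states removed: 6
Minimized states = original - removed
= 8 - 6
= 2

2


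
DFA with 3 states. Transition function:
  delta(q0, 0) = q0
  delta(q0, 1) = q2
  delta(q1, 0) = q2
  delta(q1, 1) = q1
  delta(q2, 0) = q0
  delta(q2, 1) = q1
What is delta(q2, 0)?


Looking up transition function:
delta(q2, 0) in the table
Row: q2, Column: 0
Result: q0

q0


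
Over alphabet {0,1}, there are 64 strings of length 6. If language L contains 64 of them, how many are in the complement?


Alphabet: {0,1}
String length: 6
Total strings of length 6 = 2^6 = 64
Strings in L = 64
Complement = total - |L|
= 64 - 64
= 0

0


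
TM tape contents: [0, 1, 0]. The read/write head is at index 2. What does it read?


Tape: [0, 1, 0]
Positions: 0 1 2
Values:    0 1 0
Head at position 2
tape[2] = 0

0


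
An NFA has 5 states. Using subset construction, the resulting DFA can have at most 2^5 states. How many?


NFA has 5 states
Subset construction: each DFA state = subset of NFA states
Maximum subsets = 2^5
2^5 = 32

32


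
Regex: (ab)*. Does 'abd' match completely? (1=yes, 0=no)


Pattern: (ab)*
String: 'abd'
Pattern requires: zero or more repetitions of 'ab'
Length 3 is odd -> cannot be (ab)* -> no match
Result: 0

0


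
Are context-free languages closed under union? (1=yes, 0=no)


CFL closure properties:
  Closed under: union, concatenation, Kleene star
  NOT closed under: intersection, complement
Operation 'union' is in closed list -> Yes (closed)

1


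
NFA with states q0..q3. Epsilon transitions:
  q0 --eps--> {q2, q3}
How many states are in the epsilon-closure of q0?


Starting from q0
Initialize closure = {q0}
Follow epsilon from q0 -> add q2
Follow epsilon from q0 -> add q3
Final closure: {q0, q2, q3}
Size = 3

3


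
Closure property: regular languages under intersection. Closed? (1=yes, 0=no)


Regular languages are closed under:
- Union (DFA product construction)
- Intersection (DFA product construction)
- Complement (swap accept/reject states)
- Concatenation (NFA construction)
- Kleene star (NFA construction)
intersection is in this list
Therefore: closed

1


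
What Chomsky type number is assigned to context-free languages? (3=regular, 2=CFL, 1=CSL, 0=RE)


Chomsky hierarchy levels:
  Type 3: Regular (DFA/NFA/regex)
  Type 2: Context-free (PDA)
  Type 1: Context-sensitive
  Type 0: Recursively enumerable (TM)
'context-free' corresponds to Type 2

2


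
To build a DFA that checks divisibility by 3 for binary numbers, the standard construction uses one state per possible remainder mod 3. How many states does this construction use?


Divisibility by 3 is tracked via the remainder mod 3: 0, 1, ..., 2
The construction assigns one state to each remainder
Number of remainders = 3

3


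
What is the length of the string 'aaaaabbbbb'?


String: 'aaaaabbbbb'
Counting characters:
  'a' appears 5 time(s)
  'b' appears 5 time(s)
Total length = 5 + 5 = 10

10


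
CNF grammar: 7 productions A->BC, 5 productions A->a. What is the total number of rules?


CNF allows two rule forms:
  A -> BC (binary): 7 rules
  A -> a (terminal): 5 rules
Total = 7 + 5 = 12

12


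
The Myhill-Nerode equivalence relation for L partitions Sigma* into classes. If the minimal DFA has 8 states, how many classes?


Myhill-Nerode theorem:
Number of equivalence classes = number of states in minimal DFA
Minimal DFA states = 8
Therefore equivalence classes = 8

8


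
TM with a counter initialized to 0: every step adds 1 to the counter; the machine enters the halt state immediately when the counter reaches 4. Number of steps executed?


Counter starts at 0. Counting sequence:
  Step 1: counter = 1
  Step 2: counter = 2
  Step 3: counter = 3
  Step 4: counter = 4
Counter reached 4 -> halt
Total steps = 4

4


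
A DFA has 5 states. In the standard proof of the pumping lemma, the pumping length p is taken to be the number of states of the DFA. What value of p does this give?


Pumping lemma for regular languages (standard proof):
Take p = |Q|, the number of DFA states.
Any string of length >= |Q| passes through |Q|+1 states while reading its first |Q| symbols,
so by pigeonhole some state repeats, giving the loop that can be pumped.
Here |Q| = 5
Therefore the proof uses p = 5

5


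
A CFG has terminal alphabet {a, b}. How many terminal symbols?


Terminal symbols: a, b
Counting each: a (#1), b (#2)
Total = 2

2


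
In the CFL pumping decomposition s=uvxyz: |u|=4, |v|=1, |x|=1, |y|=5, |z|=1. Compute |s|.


|s| = |u| + |v| + |x| + |y| + |z|
= 4 + 1 + 1 + 5 + 1
= 5 + 1 + 6
= 6 + 6
= 12

12


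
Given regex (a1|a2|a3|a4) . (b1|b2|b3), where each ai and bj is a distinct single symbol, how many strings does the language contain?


First group: 4 alternatives
Second group: 3 alternatives
Concatenation: each choice from group 1 pairs with each from group 2
Total = 4 x 3 = 12

12


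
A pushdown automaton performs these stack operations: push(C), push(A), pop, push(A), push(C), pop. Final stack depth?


Tracing stack operations:
  push(C) -> stack = [C], depth=1
  push(A) -> stack = [C,A], depth=2
  pop -> removed A, stack = [C], depth=1
  push(A) -> stack = [C,A], depth=2
  push(C) -> stack = [C,A,C], depth=3
  pop -> removed C, stack = [C,A], depth=2
Final depth = 2

2


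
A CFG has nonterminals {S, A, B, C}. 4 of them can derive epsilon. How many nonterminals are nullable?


Nonterminals: {S, A, B, C}
A nonterminal is nullable if it can derive epsilon
Counting nullable nonterminals: 4
Total nullable = 4

4


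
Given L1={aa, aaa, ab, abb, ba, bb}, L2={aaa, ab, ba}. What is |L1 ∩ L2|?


L1 = {aa, aaa, ab, abb, ba, bb}
L2 = {aaa, ab, ba}
Checking each string in L1 against L2:
  'aa': in L2? No
  'aaa': in L2? Yes
  'ab': in L2? Yes
  'abb': in L2? No
  'ba': in L2? Yes
  'bb': in L2? No
Intersection = {aaa, ab, ba}
|L1 ∩ L2| = 3

3


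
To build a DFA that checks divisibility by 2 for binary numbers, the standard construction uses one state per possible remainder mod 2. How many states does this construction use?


Divisibility by 2 is tracked via the remainder mod 2: 0, 1, ..., 1
The construction assigns one state to each remainder
Number of remainders = 2

2


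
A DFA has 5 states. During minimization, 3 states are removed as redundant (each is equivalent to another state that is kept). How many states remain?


Original DFA: 5 states
Redundant states removed: 3
Minimized states = original - removed
= 5 - 3
= 2

2


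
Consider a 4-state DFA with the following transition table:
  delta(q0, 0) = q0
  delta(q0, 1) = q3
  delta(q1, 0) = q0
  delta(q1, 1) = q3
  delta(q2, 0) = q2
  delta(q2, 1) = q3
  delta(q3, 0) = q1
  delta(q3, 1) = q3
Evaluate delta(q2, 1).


Looking up transition function:
delta(q2, 1) in the table
Row: q2, Column: 1
Result: q3

q3


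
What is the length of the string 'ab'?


String: 'ab'
Counting characters:
  'a' appears 1 time(s)
  'b' appears 1 time(s)
Total length = 1 + 1 = 2

2


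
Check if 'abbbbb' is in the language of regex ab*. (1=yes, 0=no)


Pattern: ab*
String: 'abbbbb'
Pattern requires: exactly one 'a' followed by zero or more 'b's
First char is 'a' -> OK
Rest 'bbbbb': all b's? Yes
Result: 1

1


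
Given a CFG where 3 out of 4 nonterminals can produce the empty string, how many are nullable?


Nonterminals: {S, A, B, C}
A nonterminal is nullable if it can derive epsilon
Counting nullable nonterminals: 3
Total nullable = 3

3


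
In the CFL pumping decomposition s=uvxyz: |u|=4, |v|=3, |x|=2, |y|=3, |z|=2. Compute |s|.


|s| = |u| + |v| + |x| + |y| + |z|
= 4 + 3 + 2 + 3 + 2
= 7 + 2 + 5
= 9 + 5
= 14

14


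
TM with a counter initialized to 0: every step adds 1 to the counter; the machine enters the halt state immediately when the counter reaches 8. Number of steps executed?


Counter starts at 0. Counting sequence:
  Step 1: counter = 1
  Step 2: counter = 2
  Step 3: counter = 3
  Step 4: counter = 4
  Step 5: counter = 5
  Step 6: counter = 6
  Step 7: counter = 7
  Step 8: counter = 8
Counter reached 8 -> halt
Total steps = 8

8


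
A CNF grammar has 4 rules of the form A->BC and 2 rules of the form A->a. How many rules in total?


CNF allows two rule forms:
  A -> BC (binary): 4 rules
  A -> a (terminal): 2 rules
Total = 4 + 2 = 6

6


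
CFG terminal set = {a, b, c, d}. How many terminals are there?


Terminal symbols: a, b, c, d
Counting each: a (#1), b (#2), c (#3), d (#4)
Total = 4

4


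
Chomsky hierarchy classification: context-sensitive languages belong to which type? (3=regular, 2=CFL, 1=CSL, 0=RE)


Chomsky hierarchy levels:
  Type 3: Regular (DFA/NFA/regex)
  Type 2: Context-free (PDA)
  Type 1: Context-sensitive
  Type 0: Recursively enumerable (TM)
'context-sensitive' corresponds to Type 1

1


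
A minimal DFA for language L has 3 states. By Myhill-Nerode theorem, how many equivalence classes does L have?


Myhill-Nerode theorem:
Number of equivalence classes = number of states in minimal DFA
Minimal DFA states = 3
Therefore equivalence classes = 3

3


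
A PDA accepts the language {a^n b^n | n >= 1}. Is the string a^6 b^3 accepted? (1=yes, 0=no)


Language requires equal numbers of a's and b's
PDA pushes for each 'a', pops for each 'b'
Number of a's = 6
Number of b's = 3
6 != 3 -> Reject

0


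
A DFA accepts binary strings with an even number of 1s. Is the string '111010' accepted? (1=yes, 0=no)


DFA has 2 states: q_even (start, accept=yes) and q_odd
Processing string '111010' character by character:
  Position 0: read '1', 1-count=1 -> q_odd
  Position 1: read '1', 1-count=2 -> q_even
  Position 2: read '1', 1-count=3 -> q_odd
  Position 3: read '0', 1-count=3 -> q_odd (no change)
  Position 4: read '1', 1-count=4 -> q_even
  Position 5: read '0', 1-count=4 -> q_even (no change)
Final state: q_even, total 1s = 4 (even); the DFA requires an even count -> accept

1


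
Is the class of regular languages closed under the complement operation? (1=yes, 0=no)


Regular languages are closed under:
- Union (DFA product construction)
- Intersection (DFA product construction)
- Complement (swap accept/reject states)
- Concatenation (NFA construction)
- Kleene star (NFA construction)
complement is in this list
Therefore: closed

1


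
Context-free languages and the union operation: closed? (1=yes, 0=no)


CFL closure properties:
  Closed under: union, concatenation, Kleene star
  NOT closed under: intersection, complement
Operation 'union' is in closed list -> Yes (closed)

1


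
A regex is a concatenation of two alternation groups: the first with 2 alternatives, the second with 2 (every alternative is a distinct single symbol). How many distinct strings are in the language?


First group: 2 alternatives
Second group: 2 alternatives
Concatenation: each choice from group 1 pairs with each from group 2
Total = 2 x 2 = 4

4


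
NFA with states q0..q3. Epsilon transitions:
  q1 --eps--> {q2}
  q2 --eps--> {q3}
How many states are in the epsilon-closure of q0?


Starting from q0
Initialize closure = {q0}
q0 has no outgoing epsilon transitions -> nothing to add
Final closure: {q0}
Size = 1

1


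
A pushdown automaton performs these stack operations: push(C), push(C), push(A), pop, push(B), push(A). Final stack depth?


Tracing stack operations:
  push(C) -> stack = [C], depth=1
  push(C) -> stack = [C,C], depth=2
  push(A) -> stack = [C,C,A], depth=3
  pop -> removed A, stack = [C,C], depth=2
  push(B) -> stack = [C,C,B], depth=3
  push(A) -> stack = [C,C,B,A], depth=4
Final depth = 4

4


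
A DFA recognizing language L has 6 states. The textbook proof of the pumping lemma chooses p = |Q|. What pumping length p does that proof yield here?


Pumping lemma for regular languages (standard proof):
Take p = |Q|, the number of DFA states.
Any string of length >= |Q| passes through |Q|+1 states while reading its first |Q| symbols,
so by pigeonhole some state repeats, giving the loop that can be pumped.
Here |Q| = 6
Therefore the proof uses p = 6

6


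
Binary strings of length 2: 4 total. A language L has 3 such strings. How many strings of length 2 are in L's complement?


Alphabet: {0,1}
String length: 2
Total strings of length 2 = 2^2 = 4
Strings in L = 3
Complement = total - |L|
= 4 - 3
= 1

1


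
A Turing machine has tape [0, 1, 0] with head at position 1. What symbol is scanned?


Tape: [0, 1, 0]
Positions: 0 1 2
Values:    0 1 0
Head at position 1
tape[1] = 1

1


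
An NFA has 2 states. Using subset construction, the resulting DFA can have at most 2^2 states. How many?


NFA has 2 states
Subset construction: each DFA state = subset of NFA states
Maximum subsets = 2^2
2^2 = 4

4


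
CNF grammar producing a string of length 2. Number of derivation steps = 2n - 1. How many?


Chomsky Normal Form derivation:
String length n = 2
Each step either:
  - Splits a nonterminal into two (n-1 such steps)
  - Converts a nonterminal to terminal (n such steps)
Total = (n-1) + n = 2n - 1
= 2(2) - 1
= 4 - 1
= 3

3


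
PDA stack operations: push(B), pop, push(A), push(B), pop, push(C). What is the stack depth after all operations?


Tracing stack operations:
  push(B) -> stack = [B], depth=1
  pop -> removed B, stack = [], depth=0
  push(A) -> stack = [A], depth=1
  push(B) -> stack = [A,B], depth=2
  pop -> removed B, stack = [A], depth=1
  push(C) -> stack = [A,C], depth=2
Final depth = 2

2


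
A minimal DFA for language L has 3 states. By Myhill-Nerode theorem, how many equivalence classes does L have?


Myhill-Nerode theorem:
Number of equivalence classes = number of states in minimal DFA
Minimal DFA states = 3
Therefore equivalence classes = 3

3


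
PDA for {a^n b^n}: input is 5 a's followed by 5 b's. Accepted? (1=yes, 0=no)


Language requires equal numbers of a's and b's
PDA pushes for each 'a', pops for each 'b'
Number of a's = 5
Number of b's = 5
5 == 5 -> Accept

1


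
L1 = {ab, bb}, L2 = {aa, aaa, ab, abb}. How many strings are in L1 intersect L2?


L1 = {ab, bb}
L2 = {aa, aaa, ab, abb}
Checking each string in L1 against L2:
  'ab': in L2? Yes
  'bb': in L2? No
Intersection = {ab}
|L1 ∩ L2| = 1

1


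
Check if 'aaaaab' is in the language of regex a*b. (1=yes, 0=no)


Pattern: a*b
String: 'aaaaab'
Pattern requires: zero or more 'a's followed by exactly one 'b'
Found 5 leading 'a's
Remaining: 'b'
Remaining is exactly 'b' -> match
Result: 1

1


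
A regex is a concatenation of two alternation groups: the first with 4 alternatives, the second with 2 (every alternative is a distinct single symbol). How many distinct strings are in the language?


First group: 4 alternatives
Second group: 2 alternatives
Concatenation: each choice from group 1 pairs with each from group 2
Total = 4 x 2 = 8

8


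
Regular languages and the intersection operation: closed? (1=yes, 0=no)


Regular languages are closed under all standard operations:
- Union: Yes (product construction)
- Intersection: Yes (product construction)
- Complement: Yes (swap accept/reject)
- Concatenation: Yes (NFA construction)
Operation: intersection -> Closed

1


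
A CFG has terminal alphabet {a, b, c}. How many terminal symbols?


Terminal symbols: a, b, c
Counting each: a (#1), b (#2), c (#3)
Total = 3

3


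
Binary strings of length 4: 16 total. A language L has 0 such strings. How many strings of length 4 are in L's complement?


Alphabet: {0,1}
String length: 4
Total strings of length 4 = 2^4 = 16
Strings in L = 0
Complement = total - |L|
= 16 - 0
= 16

16


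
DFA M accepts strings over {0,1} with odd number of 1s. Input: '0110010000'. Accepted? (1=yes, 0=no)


DFA has 2 states: q_even (start, accept=no) and q_odd
Processing string '0110010000' character by character:
  Position 0: read '0', 1-count=0 -> q_even (no change)
  Position 1: read '1', 1-count=1 -> q_odd
  Position 2: read '1', 1-count=2 -> q_even
  Position 3: read '0', 1-count=2 -> q_even (no change)
  Position 4: read '0', 1-count=2 -> q_even (no change)
  Position 5: read '1', 1-count=3 -> q_odd
  Position 6: read '0', 1-count=3 -> q_odd (no change)
  Position 7: read '0', 1-count=3 -> q_odd (no change)
  Position 8: read '0', 1-count=3 -> q_odd (no change)
  Position 9: read '0', 1-count=3 -> q_odd (no change)
Final state: q_odd, total 1s = 3 (odd); the DFA requires an odd count -> accept

1


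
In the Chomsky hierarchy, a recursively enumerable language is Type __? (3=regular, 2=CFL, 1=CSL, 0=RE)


Chomsky hierarchy levels:
  Type 3: Regular (DFA/NFA/regex)
  Type 2: Context-free (PDA)
  Type 1: Context-sensitive
  Type 0: Recursively enumerable (TM)
'recursively enumerable' corresponds to Type 0

0


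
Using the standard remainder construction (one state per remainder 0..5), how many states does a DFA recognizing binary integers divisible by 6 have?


Divisibility by 6 is tracked via the remainder mod 6: 0, 1, ..., 5
The construction assigns one state to each remainder
Number of remainders = 6

6


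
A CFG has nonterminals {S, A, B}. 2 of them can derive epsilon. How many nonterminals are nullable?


Nonterminals: {S, A, B}
A nonterminal is nullable if it can derive epsilon
Counting nullable nonterminals: 2
Total nullable = 2

2


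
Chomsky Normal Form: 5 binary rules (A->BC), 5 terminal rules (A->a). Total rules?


CNF allows two rule forms:
  A -> BC (binary): 5 rules
  A -> a (terminal): 5 rules
Total = 5 + 5 = 10

10


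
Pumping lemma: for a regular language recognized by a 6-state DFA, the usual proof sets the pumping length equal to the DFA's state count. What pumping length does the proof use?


Pumping lemma for regular languages (standard proof):
Take p = |Q|, the number of DFA states.
Any string of length >= |Q| passes through |Q|+1 states while reading its first |Q| symbols,
so by pigeonhole some state repeats, giving the loop that can be pumped.
Here |Q| = 6
Therefore the proof uses p = 6

6


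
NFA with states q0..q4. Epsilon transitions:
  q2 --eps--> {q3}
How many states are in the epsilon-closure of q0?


Starting from q0
Initialize closure = {q0}
q0 has no outgoing epsilon transitions -> nothing to add
Final closure: {q0}
Size = 1

1


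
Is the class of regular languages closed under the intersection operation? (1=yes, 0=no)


Regular languages are closed under:
- Union (DFA product construction)
- Intersection (DFA product construction)
- Complement (swap accept/reject states)
- Concatenation (NFA construction)
- Kleene star (NFA construction)
intersection is in this list
Therefore: closed

1


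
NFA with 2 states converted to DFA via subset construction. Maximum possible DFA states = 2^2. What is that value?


NFA has 2 states
Subset construction: each DFA state = subset of NFA states
Maximum subsets = 2^2
2^2 = 4

4


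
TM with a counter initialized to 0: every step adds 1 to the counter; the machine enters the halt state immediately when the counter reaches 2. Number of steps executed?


Counter starts at 0. Counting sequence:
  Step 1: counter = 1
  Step 2: counter = 2
Counter reached 2 -> halt
Total steps = 2

2


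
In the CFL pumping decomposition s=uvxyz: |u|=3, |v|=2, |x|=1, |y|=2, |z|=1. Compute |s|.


|s| = |u| + |v| + |x| + |y| + |z|
= 3 + 2 + 1 + 2 + 1
= 5 + 1 + 3
= 6 + 3
= 9

9


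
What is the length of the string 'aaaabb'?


String: 'aaaabb'
Counting characters:
  'a' appears 4 time(s)
  'b' appears 2 time(s)
Total length = 4 + 2 = 6

6


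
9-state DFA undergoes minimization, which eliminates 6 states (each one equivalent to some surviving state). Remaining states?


Original DFA: 9 states
Redundant states removed: 6
Minimized states = original - removed
= 9 - 6
= 3

3


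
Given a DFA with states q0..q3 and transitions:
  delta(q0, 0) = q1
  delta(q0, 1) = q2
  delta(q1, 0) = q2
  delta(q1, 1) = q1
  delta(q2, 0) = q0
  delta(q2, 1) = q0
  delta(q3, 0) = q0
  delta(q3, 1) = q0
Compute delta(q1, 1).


Looking up transition function:
delta(q1, 1) in the table
Row: q1, Column: 1
Result: q1

q1


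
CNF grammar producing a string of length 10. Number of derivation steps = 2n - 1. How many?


Chomsky Normal Form derivation:
String length n = 10
Each step either:
  - Splits a nonterminal into two (n-1 such steps)
  - Converts a nonterminal to terminal (n such steps)
Total = (n-1) + n = 2n - 1
= 2(10) - 1
= 20 - 1
= 19

19


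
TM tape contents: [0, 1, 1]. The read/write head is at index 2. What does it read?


Tape: [0, 1, 1]
Positions: 0 1 2
Values:    0 1 1
Head at position 2
tape[2] = 1

1


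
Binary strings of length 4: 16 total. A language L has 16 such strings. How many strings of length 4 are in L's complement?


Alphabet: {0,1}
String length: 4
Total strings of length 4 = 2^4 = 16
Strings in L = 16
Complement = total - |L|
= 16 - 16
= 0

0


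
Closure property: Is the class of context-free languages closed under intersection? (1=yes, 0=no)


CFL closure properties:
  Closed under: union, concatenation, Kleene star
  NOT closed under: intersection, complement
Operation 'intersection' is in not-closed list -> No (not closed)

0


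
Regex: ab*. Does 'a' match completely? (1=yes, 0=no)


Pattern: ab*
String: 'a'
Pattern requires: exactly one 'a' followed by zero or more 'b's
First char is 'a' -> OK
Rest '': all b's? Yes
Result: 1

1


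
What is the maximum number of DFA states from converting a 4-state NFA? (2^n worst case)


NFA has 4 states
Subset construction: each DFA state = subset of NFA states
Maximum subsets = 2^4
2^4 = 16

16


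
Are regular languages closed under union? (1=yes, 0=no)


Regular languages are closed under:
- Union (DFA product construction)
- Intersection (DFA product construction)
- Complement (swap accept/reject states)
- Concatenation (NFA construction)
- Kleene star (NFA construction)
union is in this list
Therefore: closed

1


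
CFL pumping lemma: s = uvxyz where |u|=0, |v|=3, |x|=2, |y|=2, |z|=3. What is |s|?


|s| = |u| + |v| + |x| + |y| + |z|
= 0 + 3 + 2 + 2 + 3
= 3 + 2 + 5
= 5 + 5
= 10

10


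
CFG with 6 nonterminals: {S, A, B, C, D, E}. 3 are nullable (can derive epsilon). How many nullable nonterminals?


Nonterminals: {S, A, B, C, D, E}
A nonterminal is nullable if it can derive epsilon
Counting nullable nonterminals: 3
Total nullable = 3

3


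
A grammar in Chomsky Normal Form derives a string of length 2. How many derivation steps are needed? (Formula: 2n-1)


Chomsky Normal Form derivation:
String length n = 2
Each step either:
  - Splits a nonterminal into two (n-1 such steps)
  - Converts a nonterminal to terminal (n such steps)
Total = (n-1) + n = 2n - 1
= 2(2) - 1
= 4 - 1
= 3

3


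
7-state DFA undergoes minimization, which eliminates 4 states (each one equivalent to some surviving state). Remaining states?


Original DFA: 7 states
Redundant states removed: 4
Minimized states = original - removed
= 7 - 4
= 3

3


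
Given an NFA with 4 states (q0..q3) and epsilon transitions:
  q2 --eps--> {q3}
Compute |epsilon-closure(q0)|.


Starting from q0
Initialize closure = {q0}
q0 has no outgoing epsilon transitions -> nothing to add
Final closure: {q0}
Size = 1

1


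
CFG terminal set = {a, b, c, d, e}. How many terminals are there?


Terminal symbols: a, b, c, d, e
Counting each: a (#1), b (#2), c (#3), d (#4), e (#5)
Total = 5

5


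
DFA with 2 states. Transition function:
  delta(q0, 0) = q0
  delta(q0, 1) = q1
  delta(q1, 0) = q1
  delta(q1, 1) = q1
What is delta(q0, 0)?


Looking up transition function:
delta(q0, 0) in the table
Row: q0, Column: 0
Result: q0

q0


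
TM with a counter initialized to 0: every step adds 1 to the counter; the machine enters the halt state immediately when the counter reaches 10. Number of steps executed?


Counter starts at 0. Counting sequence:
  Step 1: counter = 1
  Step 2: counter = 2
  Step 3: counter = 3
  Step 4: counter = 4
  Step 5: counter = 5
  Step 6: counter = 6
  ...
  Step 10: counter = 10
Counter reached 10 -> halt
Total steps = 10

10


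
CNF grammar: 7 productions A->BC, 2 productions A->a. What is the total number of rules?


CNF allows two rule forms:
  A -> BC (binary): 7 rules
  A -> a (terminal): 2 rules
Total = 7 + 2 = 9

9


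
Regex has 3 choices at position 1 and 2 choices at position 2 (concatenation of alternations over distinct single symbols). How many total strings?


First group: 3 alternatives
Second group: 2 alternatives
Concatenation: each choice from group 1 pairs with each from group 2
Total = 3 x 2 = 6

6


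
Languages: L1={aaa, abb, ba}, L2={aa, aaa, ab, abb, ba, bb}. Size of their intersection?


L1 = {aaa, abb, ba}
L2 = {aa, aaa, ab, abb, ba, bb}
Checking each string in L1 against L2:
  'aaa': in L2? Yes
  'abb': in L2? Yes
  'ba': in L2? Yes
Intersection = {aaa, abb, ba}
|L1 ∩ L2| = 3

3


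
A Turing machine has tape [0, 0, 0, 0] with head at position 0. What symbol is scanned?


Tape: [0, 0, 0, 0]
Positions: 0 1 2 3
Values:    0 0 0 0
Head at position 0
tape[0] = 0

0


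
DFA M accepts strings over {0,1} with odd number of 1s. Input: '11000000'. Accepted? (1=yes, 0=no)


DFA has 2 states: q_even (start, accept=no) and q_odd
Processing string '11000000' character by character:
  Position 0: read '1', 1-count=1 -> q_odd
  Position 1: read '1', 1-count=2 -> q_even
  Position 2: read '0', 1-count=2 -> q_even (no change)
  Position 3: read '0', 1-count=2 -> q_even (no change)
  Position 4: read '0', 1-count=2 -> q_even (no change)
  Position 5: read '0', 1-count=2 -> q_even (no change)
  Position 6: read '0', 1-count=2 -> q_even (no change)
  Position 7: read '0', 1-count=2 -> q_even (no change)
Final state: q_even, total 1s = 2 (even); the DFA requires an odd count -> reject

0


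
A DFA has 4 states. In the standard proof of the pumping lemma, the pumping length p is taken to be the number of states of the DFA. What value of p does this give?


Pumping lemma for regular languages (standard proof):
Take p = |Q|, the number of DFA states.
Any string of length >= |Q| passes through |Q|+1 states while reading its first |Q| symbols,
so by pigeonhole some state repeats, giving the loop that can be pumped.
Here |Q| = 4
Therefore the proof uses p = 4

4


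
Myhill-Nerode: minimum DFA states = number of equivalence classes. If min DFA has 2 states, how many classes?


Myhill-Nerode theorem:
Number of equivalence classes = number of states in minimal DFA
Minimal DFA states = 2
Therefore equivalence classes = 2

2


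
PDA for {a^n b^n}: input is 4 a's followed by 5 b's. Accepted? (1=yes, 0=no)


Language requires equal numbers of a's and b's
PDA pushes for each 'a', pops for each 'b'
Number of a's = 4
Number of b's = 5
4 != 5 -> Reject

0


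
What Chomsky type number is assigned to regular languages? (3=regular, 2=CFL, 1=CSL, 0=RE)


Chomsky hierarchy levels:
  Type 3: Regular (DFA/NFA/regex)
  Type 2: Context-free (PDA)
  Type 1: Context-sensitive
  Type 0: Recursively enumerable (TM)
'regular' corresponds to Type 3

3


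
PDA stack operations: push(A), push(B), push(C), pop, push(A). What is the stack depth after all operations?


Tracing stack operations:
  push(A) -> stack = [A], depth=1
  push(B) -> stack = [A,B], depth=2
  push(C) -> stack = [A,B,C], depth=3
  pop -> removed C, stack = [A,B], depth=2
  push(A) -> stack = [A,B,A], depth=3
Final depth = 3

3


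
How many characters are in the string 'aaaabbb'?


String: 'aaaabbb'
Counting characters:
  'a' appears 4 time(s)
  'b' appears 3 time(s)
Total length = 4 + 3 = 7

7


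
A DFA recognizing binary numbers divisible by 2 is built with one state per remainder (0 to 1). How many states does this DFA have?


Divisibility by 2 is tracked via the remainder mod 2: 0, 1, ..., 1
The construction assigns one state to each remainder
Number of remainders = 2

2


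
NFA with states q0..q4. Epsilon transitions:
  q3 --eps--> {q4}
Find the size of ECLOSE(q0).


Starting from q0
Initialize closure = {q0}
q0 has no outgoing epsilon transitions -> nothing to add
Final closure: {q0}
Size = 1

1


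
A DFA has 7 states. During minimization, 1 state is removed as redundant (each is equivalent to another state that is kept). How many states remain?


Original DFA: 7 states
Redundant states removed: 1
Minimized states = original - removed
= 7 - 1
= 6

6


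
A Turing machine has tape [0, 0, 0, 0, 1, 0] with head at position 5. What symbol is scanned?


Tape: [0, 0, 0, 0, 1, 0]
Positions: 0 1 2 3 4 5
Values:    0 0 0 0 1 0
Head at position 5
tape[5] = 0

0


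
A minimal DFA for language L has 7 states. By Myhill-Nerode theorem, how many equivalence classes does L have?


Myhill-Nerode theorem:
Number of equivalence classes = number of states in minimal DFA
Minimal DFA states = 7
Therefore equivalence classes = 7

7


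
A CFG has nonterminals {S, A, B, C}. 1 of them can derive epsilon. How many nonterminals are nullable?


Nonterminals: {S, A, B, C}
A nonterminal is nullable if it can derive epsilon
Counting nullable nonterminals: 1
Total nullable = 1

1


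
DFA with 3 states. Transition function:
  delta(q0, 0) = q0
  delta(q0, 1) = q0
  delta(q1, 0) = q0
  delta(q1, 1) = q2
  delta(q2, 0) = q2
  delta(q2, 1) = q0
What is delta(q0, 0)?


Looking up transition function:
delta(q0, 0) in the table
Row: q0, Column: 0
Result: q0

q0


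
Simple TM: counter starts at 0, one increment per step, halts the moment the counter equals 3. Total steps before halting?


Counter starts at 0. Counting sequence:
  Step 1: counter = 1
  Step 2: counter = 2
  Step 3: counter = 3
Counter reached 3 -> halt
Total steps = 3

3


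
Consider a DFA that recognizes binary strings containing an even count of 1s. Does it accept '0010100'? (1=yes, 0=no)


DFA has 2 states: q_even (start, accept=yes) and q_odd
Processing string '0010100' character by character:
  Position 0: read '0', 1-count=0 -> q_even (no change)
  Position 1: read '0', 1-count=0 -> q_even (no change)
  Position 2: read '1', 1-count=1 -> q_odd
  Position 3: read '0', 1-count=1 -> q_odd (no change)
  Position 4: read '1', 1-count=2 -> q_even
  Position 5: read '0', 1-count=2 -> q_even (no change)
  Position 6: read '0', 1-count=2 -> q_even (no change)
Final state: q_even, total 1s = 2 (even); the DFA requires an even count -> accept

1


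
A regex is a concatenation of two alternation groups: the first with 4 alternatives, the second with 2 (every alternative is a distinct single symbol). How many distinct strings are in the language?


First group: 4 alternatives
Second group: 2 alternatives
Concatenation: each choice from group 1 pairs with each from group 2
Total = 4 x 2 = 8

8


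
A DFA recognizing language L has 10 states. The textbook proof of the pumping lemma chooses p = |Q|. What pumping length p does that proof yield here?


Pumping lemma for regular languages (standard proof):
Take p = |Q|, the number of DFA states.
Any string of length >= |Q| passes through |Q|+1 states while reading its first |Q| symbols,
so by pigeonhole some state repeats, giving the loop that can be pumped.
Here |Q| = 10
Therefore the proof uses p = 10

10


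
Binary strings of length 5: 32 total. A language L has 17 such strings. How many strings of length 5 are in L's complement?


Alphabet: {0,1}
String length: 5
Total strings of length 5 = 2^5 = 32
Strings in L = 17
Complement = total - |L|
= 32 - 17
= 15

15


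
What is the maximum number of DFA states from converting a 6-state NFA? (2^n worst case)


NFA has 6 states
Subset construction: each DFA state = subset of NFA states
Maximum subsets = 2^6
2^6 = 64

64


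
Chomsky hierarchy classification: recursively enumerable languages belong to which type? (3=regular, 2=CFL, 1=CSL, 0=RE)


Chomsky hierarchy levels:
  Type 3: Regular (DFA/NFA/regex)
  Type 2: Context-free (PDA)
  Type 1: Context-sensitive
  Type 0: Recursively enumerable (TM)
'recursively enumerable' corresponds to Type 0

0


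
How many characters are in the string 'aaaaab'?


String: 'aaaaab'
Counting characters:
  'a' appears 5 time(s)
  'b' appears 1 time(s)
Total length = 5 + 1 = 6

6


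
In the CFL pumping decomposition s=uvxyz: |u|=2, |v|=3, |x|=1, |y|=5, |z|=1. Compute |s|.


|s| = |u| + |v| + |x| + |y| + |z|
= 2 + 3 + 1 + 5 + 1
= 5 + 1 + 6
= 6 + 6
= 12

12


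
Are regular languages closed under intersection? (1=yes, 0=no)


Regular languages are closed under all standard operations:
- Union: Yes (product construction)
- Intersection: Yes (product construction)
- Complement: Yes (swap accept/reject)
- Concatenation: Yes (NFA construction)
Operation: intersection -> Closed

1


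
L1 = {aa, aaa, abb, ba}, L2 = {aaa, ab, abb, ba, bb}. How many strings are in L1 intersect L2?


L1 = {aa, aaa, abb, ba}
L2 = {aaa, ab, abb, ba, bb}
Checking each string in L1 against L2:
  'aa': in L2? No
  'aaa': in L2? Yes
  'abb': in L2? Yes
  'ba': in L2? Yes
Intersection = {aaa, abb, ba}
|L1 ∩ L2| = 3

3


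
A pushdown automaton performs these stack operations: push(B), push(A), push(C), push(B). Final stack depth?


Tracing stack operations:
  push(B) -> stack = [B], depth=1
  push(A) -> stack = [B,A], depth=2
  push(C) -> stack = [B,A,C], depth=3
  push(B) -> stack = [B,A,C,B], depth=4
Final depth = 4

4
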